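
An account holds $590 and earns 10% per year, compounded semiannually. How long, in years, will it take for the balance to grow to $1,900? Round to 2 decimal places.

11.98 years

We need (1 + 0.05)^(2t) = 3.2203, so 2t = ln 3.2203 / ln 1.05 ≈ 23.9697.
t ≈ 23.9697/2 = 11.9849 years.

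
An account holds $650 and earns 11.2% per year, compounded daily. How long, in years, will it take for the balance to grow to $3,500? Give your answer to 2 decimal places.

We need (1 + 0.000306849)^(365t) = 5.3846, so 365t = ln 5.3846 / ln 1.000307 ≈ 5487.3975.
t ≈ 5487.3975/365 = 15.0340 years.

15.03 years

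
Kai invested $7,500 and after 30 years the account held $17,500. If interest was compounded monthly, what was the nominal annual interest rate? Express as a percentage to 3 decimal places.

2.828%

(1 + r/12)^360 = 17,500/7,500 = 2.33333.
1 + r/12 = 2.33333^(1/360) ≈ 1.002356, so r/12 ≈ 0.00235638.
r ≈ 12·0.00235638 = 2.82765%.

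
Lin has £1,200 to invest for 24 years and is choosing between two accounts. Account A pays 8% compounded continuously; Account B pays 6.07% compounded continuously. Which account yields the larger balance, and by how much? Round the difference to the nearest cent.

Account A growth factor: e^(0.08·24) = e^1.92 ≈ 6.820958469; balance ≈ 8,185.1502.
Account B growth factor: e^(0.0607·24) = e^1.4568 ≈ 4.292202481; balance ≈ 5,150.6430.
Account A is larger by 3,034.5072.

Account A, by £3,034.51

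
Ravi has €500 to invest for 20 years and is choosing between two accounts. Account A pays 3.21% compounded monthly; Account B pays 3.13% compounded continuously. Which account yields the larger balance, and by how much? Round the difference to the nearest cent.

Account A, by €14.27

A: (1 + 0.002675)^240 ≈ 1.89864952, so 500 × 1.89864952 ≈ 949.3248.
B: e^(0.0313·20) = e^0.626 ≈ 1.87011514, so 500 × 1.87011514 ≈ 935.0576.
Difference ≈ 14.2672 in favor of A.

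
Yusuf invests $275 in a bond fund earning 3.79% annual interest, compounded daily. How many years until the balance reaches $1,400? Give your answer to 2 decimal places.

42.94 years

We need (1 + 0.000103836)^(365t) = 5.0909, so 365t = ln 5.0909 / ln 1.000104 ≈ 15674.2067.
t ≈ 15674.2067/365 = 42.9430 years.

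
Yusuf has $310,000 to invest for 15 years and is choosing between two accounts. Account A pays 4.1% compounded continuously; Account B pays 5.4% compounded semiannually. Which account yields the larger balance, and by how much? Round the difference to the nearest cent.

Account A growth factor: e^(0.041·15) = e^0.615 ≈ 1.84965659956; balance ≈ 573,393.5459.
Account B growth factor: (1 + 0.027)^30 ≈ 2.22389003038; balance ≈ 689,405.9094.
Account B is larger by 116,012.3636.

Account B, by $116,012.36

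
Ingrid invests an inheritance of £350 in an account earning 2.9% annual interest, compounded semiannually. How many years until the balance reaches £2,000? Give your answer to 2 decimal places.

(1 + 0.0145)^(2t) = 2,000/350 = 5.7143.
2t·ln(1 + 0.0145) = ln(5.7143); 2t = 1.743/0.0143959 ≈ 121.0742.
t ≈ 60.5371 years.

60.54 years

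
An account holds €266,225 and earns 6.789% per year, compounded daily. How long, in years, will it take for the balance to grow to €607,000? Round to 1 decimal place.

12.1 years

(1 + 0.000186)^(365t) = 607,000/266,225 = 2.28.
365t·ln(1 + 0.000186) = ln(2.28); 365t = 0.82419/0.000185983 ≈ 4431.5249.
t ≈ 12.1412 years.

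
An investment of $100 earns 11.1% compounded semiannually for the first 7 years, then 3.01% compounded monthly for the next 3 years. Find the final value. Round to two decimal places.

Phase 1: 100·(1 + 0.0555)^14 ≈ 213.0175.
Phase 2: 213.0175·(1 + 0.0301/12)^36 ≈ 233.1219.

$233.12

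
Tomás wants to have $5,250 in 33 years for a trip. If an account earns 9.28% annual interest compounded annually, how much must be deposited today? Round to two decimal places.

Annual rate = 9.28% = 0.0928; 33 periods.
P = 5,250/(1 + 0.0928)^33 ≈ 5,250/18.70004489 ≈ 280.7480.

$280.75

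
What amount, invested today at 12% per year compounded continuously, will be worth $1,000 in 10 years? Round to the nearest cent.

$301.19

P = A·e^(−rt) = 1,000·e^(−1.2).
e^(−1.2) ≈ 0.301194212, so P ≈ 301.1942.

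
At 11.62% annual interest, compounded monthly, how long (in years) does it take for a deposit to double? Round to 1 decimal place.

6.0 years

(1 + 0.00968333)^(12t) = 2.
12t = ln 2 / ln(1 + 0.00968333) ≈ 0.69315/0.00963675 ≈ 71.9275.
t ≈ 5.9940.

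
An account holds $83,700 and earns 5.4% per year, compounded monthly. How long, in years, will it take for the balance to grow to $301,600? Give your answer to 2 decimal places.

23.79 years

(1 + 0.0045)^(12t) = 301,600/83,700 = 3.6033.
12t·ln(1 + 0.0045) = ln(3.6033); 12t = 1.2819/0.00448991 ≈ 285.4988.
t ≈ 23.7916 years.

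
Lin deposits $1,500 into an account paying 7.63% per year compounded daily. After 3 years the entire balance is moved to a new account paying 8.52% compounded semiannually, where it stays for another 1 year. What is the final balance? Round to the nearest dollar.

Phase 1: 1,500·(1 + 0.0763/365)^1095 ≈ 1,885.7794.
Phase 2: 1,885.7794·(1 + 0.0426)^2 ≈ 2,049.8700.

$2,050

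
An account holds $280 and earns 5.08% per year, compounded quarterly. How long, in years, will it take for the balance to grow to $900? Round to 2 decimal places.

We need (1 + 0.0127)^(4t) = 3.2143, so 4t = ln 3.2143 / ln 1.0127 ≈ 92.5200.
t ≈ 92.5200/4 = 23.1300 years.

23.13 years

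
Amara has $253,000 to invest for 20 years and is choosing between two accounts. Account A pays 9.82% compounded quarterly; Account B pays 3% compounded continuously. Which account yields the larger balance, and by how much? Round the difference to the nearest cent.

Account A growth factor: (1 + 0.02455)^80 ≈ 6.960695127892; balance ≈ 1,761,055.8674.
Account B growth factor: e^(0.03·20) = e^0.6 ≈ 1.82211880039; balance ≈ 460,996.0565.
Account A is larger by 1,300,059.8109.

Account A, by $1,300,059.81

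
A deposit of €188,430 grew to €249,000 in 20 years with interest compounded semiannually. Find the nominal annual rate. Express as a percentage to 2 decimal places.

1.40%

(1 + r/2)^40 = 249,000/188,430 = 1.32145.
1 + r/2 = 1.32145^(1/40) ≈ 1.006992, so r/2 ≈ 0.00699249.
r ≈ 2·0.00699249 = 1.39850%.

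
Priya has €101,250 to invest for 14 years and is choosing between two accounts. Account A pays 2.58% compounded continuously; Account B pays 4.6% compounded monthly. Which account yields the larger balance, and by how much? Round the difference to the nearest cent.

A: e^(0.0258·14) = e^0.3612 ≈ 1.43505044227, so 101,250 × 1.43505044227 ≈ 145,298.8573.
B: (1 + 0.046/12)^168 ≈ 1.90173915461, so 101,250 × 1.90173915461 ≈ 192,551.0894.
Difference ≈ 47,252.2321 in favor of B.

Account B, by €47,252.23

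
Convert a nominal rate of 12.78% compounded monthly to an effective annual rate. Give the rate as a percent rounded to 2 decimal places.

One year is 12 periods at 0.01065 each: (1 + 0.01065)^12 ≈ 1.135558.
EAR = 1.135558 − 1 ≈ 13.55581%.

13.56%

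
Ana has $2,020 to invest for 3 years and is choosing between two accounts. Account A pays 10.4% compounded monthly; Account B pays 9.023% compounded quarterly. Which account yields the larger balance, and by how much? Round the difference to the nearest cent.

Account A, by $115.92

Account A growth factor: (1 + 0.104/12)^36 ≈ 1.364319489; balance ≈ 2,755.9254.
Account B growth factor: (1 + 0.0225575)^12 ≈ 1.306931607; balance ≈ 2,640.0018.
Account A is larger by 115.9235.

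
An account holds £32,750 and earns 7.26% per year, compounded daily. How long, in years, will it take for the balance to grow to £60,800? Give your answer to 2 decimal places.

8.52 years

We need (1 + 0.000198904)^(365t) = 1.8565, so 365t = ln 1.8565 / ln 1.000199 ≈ 3110.7872.
t ≈ 3110.7872/365 = 8.5227 years.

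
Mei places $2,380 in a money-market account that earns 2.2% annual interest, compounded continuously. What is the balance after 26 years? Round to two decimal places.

A = P·e^(rt) = 2,380·e^(0.022·26) = 2,380·e^0.572.
e^0.572 ≈ 1.771807124, so A ≈ 4,216.9010.

$4,216.90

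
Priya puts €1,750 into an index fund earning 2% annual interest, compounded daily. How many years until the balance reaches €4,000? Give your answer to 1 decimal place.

(1 + 0.0000547945)^(365t) = 4,000/1,750 = 2.2857.
365t·ln(1 + 0.0000547945) = ln(2.2857); 365t = 0.82668/5.4793e-05 ≈ 15087.2973.
t ≈ 41.3351 years.

41.3 years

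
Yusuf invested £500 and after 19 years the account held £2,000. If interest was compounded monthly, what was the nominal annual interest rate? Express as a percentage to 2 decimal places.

The 228-period growth factor is 2,000/500 = 4.
r/12 = 4^(1/228) − 1 ≈ 0.00609876, so r ≈ 12·0.00609876 = 7.31851%.

7.32%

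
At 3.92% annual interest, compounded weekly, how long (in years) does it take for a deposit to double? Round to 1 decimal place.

17.7 years

(1 + 0.000753846)^(52t) = 2.
52t = ln 2 / ln(1 + 0.000753846) ≈ 0.69315/0.000753562 ≈ 919.8275.
t ≈ 17.6890.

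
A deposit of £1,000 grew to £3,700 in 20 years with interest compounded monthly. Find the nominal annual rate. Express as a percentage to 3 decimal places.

6.560%

(1 + r/12)^240 = 3,700/1,000 = 3.7.
1 + r/12 = 3.7^(1/240) ≈ 1.005466, so r/12 ≈ 0.00546627.
r ≈ 12·0.00546627 = 6.55953%.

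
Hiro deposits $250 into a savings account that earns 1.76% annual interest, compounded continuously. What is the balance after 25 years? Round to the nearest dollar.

$388

A = P·e^(rt) = 250·e^(0.0176·25) = 250·e^0.44.
e^0.44 ≈ 1.55270722, so A ≈ 388.1768.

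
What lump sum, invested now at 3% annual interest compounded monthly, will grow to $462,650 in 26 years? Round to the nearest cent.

Growth factor = (1 + 0.0025)^312 ≈ 2.1793499014.
P = 462,650/2.1793499014 ≈ 212,288.0771.

$212,288.08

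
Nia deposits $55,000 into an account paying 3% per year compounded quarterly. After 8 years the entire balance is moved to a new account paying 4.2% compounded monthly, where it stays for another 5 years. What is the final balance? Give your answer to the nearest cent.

After 8 years at 3%: 55,000 × 1.2701112243 ≈ 69,856.1173.
Then 5 years at 4.2%: 69,856.1173 × 1.2332258213 ≈ 86,148.3677.

$86,148.37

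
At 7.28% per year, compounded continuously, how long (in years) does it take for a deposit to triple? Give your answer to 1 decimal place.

e^(0.0728t) = 3, so 0.0728t = ln 3 ≈ 1.0986.
t ≈ 1.0986/0.0728 ≈ 15.0908.

15.1 years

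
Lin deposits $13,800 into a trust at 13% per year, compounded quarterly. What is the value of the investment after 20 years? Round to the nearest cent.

$178,272.32

Periodic rate = 13%/4 = 0.0325; periods = 4·20 = 80.
A = 13,800·(1 + 0.0325)^80 ≈ 13,800·12.9182839489 ≈ 178,272.3185.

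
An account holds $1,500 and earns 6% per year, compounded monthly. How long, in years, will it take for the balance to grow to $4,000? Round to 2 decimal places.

(1 + 0.005)^(12t) = 4,000/1,500 = 2.6667.
12t·ln(1 + 0.005) = ln(2.6667); 12t = 0.98083/0.00498754 ≈ 196.6559.
t ≈ 16.3880 years.

16.39 years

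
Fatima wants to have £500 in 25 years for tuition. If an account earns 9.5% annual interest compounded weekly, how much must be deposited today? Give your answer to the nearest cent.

£46.61

Growth factor = (1 + 0.095/52)^1300 ≈ 10.7277428.
P = 500/10.7277428 ≈ 46.6081.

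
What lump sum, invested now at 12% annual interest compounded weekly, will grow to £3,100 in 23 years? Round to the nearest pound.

Periodic rate = 12%/52 = 0.00230769; 1196 periods.
P = 3,100/(1 + 0.12/52)^1196 ≈ 3,100/15.74968359 ≈ 196.8294.

£197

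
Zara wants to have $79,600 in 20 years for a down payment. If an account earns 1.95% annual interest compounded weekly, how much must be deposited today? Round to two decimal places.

$53,897.67

Periodic rate = 1.95%/52 = 0.000375; 1040 periods.
P = 79,600/(1 + 0.000375)^1040 ≈ 79,600/1.4768728206 ≈ 53,897.6673.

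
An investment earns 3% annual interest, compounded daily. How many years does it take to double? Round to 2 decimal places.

(1 + 0.0000821918)^(365t) = 2.
365t = ln 2 / ln(1 + 0.0000821918) ≈ 0.69315/8.21884e-05 ≈ 8433.6373.
t ≈ 23.1059.

23.11 years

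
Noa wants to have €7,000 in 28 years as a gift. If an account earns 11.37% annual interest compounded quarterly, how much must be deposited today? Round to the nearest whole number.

€303

Growth factor = (1 + 0.028425)^112 ≈ 23.08522127.
P = 7,000/23.08522127 ≈ 303.2243.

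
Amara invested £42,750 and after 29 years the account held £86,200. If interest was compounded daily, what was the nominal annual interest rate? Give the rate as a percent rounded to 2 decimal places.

(1 + r/365)^10585 = 86,200/42,750 = 2.01637.
1 + r/365 = 2.01637^(1/10585) ≈ 1.000066, so r/365 ≈ 0.0000662564.
r ≈ 365·0.0000662564 = 2.41836%.

2.42%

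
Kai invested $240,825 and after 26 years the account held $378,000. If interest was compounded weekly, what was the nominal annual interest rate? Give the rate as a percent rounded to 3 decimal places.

The 1352-period growth factor is 378,000/240,825 = 1.5696.
r/52 = 1.5696^(1/1352) − 1 ≈ 0.000333505, so r ≈ 52·0.000333505 = 1.73423%.

1.734%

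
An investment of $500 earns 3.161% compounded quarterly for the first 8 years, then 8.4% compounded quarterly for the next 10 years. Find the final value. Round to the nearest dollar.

$1,477

Phase 1: 500·(1 + 0.0079025)^32 ≈ 643.2247.
Phase 2: 643.2247·(1 + 0.021)^40 ≈ 1,477.0405.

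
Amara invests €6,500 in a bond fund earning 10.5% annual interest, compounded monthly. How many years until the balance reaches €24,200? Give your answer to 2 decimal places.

12.57 years

We need (1 + 0.00875)^(12t) = 3.7231, so 12t = ln 3.7231 / ln 1.00875 ≈ 150.8907.
t ≈ 150.8907/12 = 12.5742 years.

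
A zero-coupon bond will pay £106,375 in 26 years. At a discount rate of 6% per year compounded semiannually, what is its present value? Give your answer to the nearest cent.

£22,871.99

Periodic rate = 6%/2 = 0.03; 52 periods.
P = 106,375/(1 + 0.03)^52 ≈ 106,375/4.65088589525 ≈ 22,871.9866.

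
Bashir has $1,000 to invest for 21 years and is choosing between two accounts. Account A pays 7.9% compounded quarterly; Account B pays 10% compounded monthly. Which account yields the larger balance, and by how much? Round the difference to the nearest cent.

Account B, by $2,925.64

Account A growth factor: (1 + 0.01975)^84 ≈ 5.169778964; balance ≈ 5,169.7790.
Account B growth factor: (1 + 0.1/12)^252 ≈ 8.095418702; balance ≈ 8,095.4187.
Account B is larger by 2,925.6397.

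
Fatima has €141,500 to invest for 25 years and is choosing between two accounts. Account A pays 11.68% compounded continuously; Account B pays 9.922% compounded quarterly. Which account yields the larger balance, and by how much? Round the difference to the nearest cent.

Account A, by €983,455.63

Account A growth factor: e^(0.1168·25) = e^2.92 ≈ 18.54128745975; balance ≈ 2,623,592.1756.
Account B growth factor: (1 + 0.024805)^100 ≈ 11.59107098373; balance ≈ 1,640,136.5442.
Account A is larger by 983,455.6314.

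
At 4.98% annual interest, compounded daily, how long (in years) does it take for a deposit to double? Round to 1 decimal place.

(1 + 0.000136438)^(365t) = 2.
365t = ln 2 / ln(1 + 0.000136438) ≈ 0.69315/0.000136429 ≈ 5080.6422.
t ≈ 13.9196.

13.9 years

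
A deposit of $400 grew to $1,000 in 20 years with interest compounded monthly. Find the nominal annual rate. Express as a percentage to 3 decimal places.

4.590%

(1 + r/12)^240 = 1,000/400 = 2.5.
1 + r/12 = 2.5^(1/240) ≈ 1.003825, so r/12 ≈ 0.00382518.
r ≈ 12·0.00382518 = 4.59021%.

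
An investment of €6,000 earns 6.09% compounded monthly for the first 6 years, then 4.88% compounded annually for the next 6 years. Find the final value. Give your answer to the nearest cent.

After 6 years at 6.09%: 6,000 × 1.4397592652 ≈ 8,638.5556.
Then 6 years at 4.88%: 8,638.5556 × 1.3309326283 ≈ 11,497.3355.

€11,497.34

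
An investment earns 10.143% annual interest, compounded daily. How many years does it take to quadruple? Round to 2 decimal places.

(1 + 0.00027789)^(365t) = 4.
365t = ln 4 / ln(1 + 0.00027789) ≈ 1.3863/0.000277852 ≈ 4989.3300.
t ≈ 13.6694.

13.67 years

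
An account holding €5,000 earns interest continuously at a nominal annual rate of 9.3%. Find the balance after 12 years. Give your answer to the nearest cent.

A = P·e^(rt) = 5,000·e^(0.093·12) = 5,000·e^1.116.
e^1.116 ≈ 3.0526192727, so A ≈ 15,263.0964.

€15,263.10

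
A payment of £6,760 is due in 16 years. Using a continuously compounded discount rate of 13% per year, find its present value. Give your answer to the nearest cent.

P = A·e^(−rt) = 6,760·e^(−2.08).
e^(−2.08) ≈ 0.1249302122, so P ≈ 844.5282.

£844.53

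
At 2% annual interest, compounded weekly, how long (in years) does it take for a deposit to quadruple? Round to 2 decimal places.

69.33 years

(1 + 0.000384615)^(52t) = 4.
52t = ln 4 / ln(1 + 0.000384615) ≈ 1.3863/0.000384541 ≈ 3605.0584.
t ≈ 69.3280.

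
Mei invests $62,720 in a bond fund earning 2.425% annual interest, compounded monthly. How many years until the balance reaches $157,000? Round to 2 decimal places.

37.88 years

We need (1 + 0.00202083)^(12t) = 2.5032, so 12t = ln 2.5032 / ln 1.002021 ≈ 454.5116.
t ≈ 454.5116/12 = 37.8760 years.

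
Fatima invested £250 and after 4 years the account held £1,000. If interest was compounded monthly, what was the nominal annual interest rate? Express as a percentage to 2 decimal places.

The 48-period growth factor is 1,000/250 = 4.
r/12 = 4^(1/48) − 1 ≈ 0.0293022, so r ≈ 12·0.0293022 = 35.16268%.

35.16%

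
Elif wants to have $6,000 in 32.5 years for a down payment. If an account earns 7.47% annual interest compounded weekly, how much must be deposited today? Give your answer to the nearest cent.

$530.33

Periodic rate = 7.47%/52 = 0.00143654; 1690 periods.
P = 6,000/(1 + 0.0747/52)^1690 ≈ 6,000/11.31362657 ≈ 530.3339.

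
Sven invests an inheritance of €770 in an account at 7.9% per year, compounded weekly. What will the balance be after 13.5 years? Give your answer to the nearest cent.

Growth factor = (1 + 0.079/52)^702 ≈ 2.902843256.
A ≈ 770 × 2.902843256 ≈ 2,235.1893.

€2,235.19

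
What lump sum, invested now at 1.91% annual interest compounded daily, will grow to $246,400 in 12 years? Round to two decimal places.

Growth factor = (1 + 0.0191/365)^4380 ≈ 1.25758599122.
P = 246,400/1.25758599122 ≈ 195,930.9357.

$195,930.94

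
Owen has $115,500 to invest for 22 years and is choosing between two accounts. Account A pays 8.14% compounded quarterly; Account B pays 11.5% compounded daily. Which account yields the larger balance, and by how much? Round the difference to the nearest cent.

Account B, by $769,352.42

A: (1 + 0.02035)^88 ≈ 5.8874449029, so 115,500 × 5.8874449029 ≈ 679,999.8863.
B: (1 + 0.115/365)^8030 ≈ 12.54850483784, so 115,500 × 12.54850483784 ≈ 1,449,352.3088.
Difference ≈ 769,352.4225 in favor of B.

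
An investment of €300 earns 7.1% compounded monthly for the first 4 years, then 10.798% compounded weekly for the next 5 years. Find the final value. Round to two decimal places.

After 4 years at 7.1%: 300 × 1.32732167 ≈ 398.1965.
Then 5 years at 10.798%: 398.1965 × 1.71487504 ≈ 682.8572.

€682.86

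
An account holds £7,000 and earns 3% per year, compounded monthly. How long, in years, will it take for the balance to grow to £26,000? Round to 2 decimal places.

We need (1 + 0.0025)^(12t) = 3.7143, so 12t = ln 3.7143 / ln 1.0025 ≈ 525.5304.
t ≈ 525.5304/12 = 43.7942 years.

43.79 years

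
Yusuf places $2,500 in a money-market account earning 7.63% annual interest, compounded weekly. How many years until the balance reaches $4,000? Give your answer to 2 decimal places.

We need (1 + 0.00146731)^(52t) = 1.6, so 52t = ln 1.6 / ln 1.001467 ≈ 320.5520.
t ≈ 320.5520/52 = 6.1645 years.

6.16 years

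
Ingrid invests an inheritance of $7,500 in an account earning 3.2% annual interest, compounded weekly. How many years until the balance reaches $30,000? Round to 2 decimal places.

We need (1 + 0.000615385)^(52t) = 4, so 52t = ln 4 / ln 1.000615 ≈ 2253.4214.
t ≈ 2253.4214/52 = 43.3350 years.

43.34 years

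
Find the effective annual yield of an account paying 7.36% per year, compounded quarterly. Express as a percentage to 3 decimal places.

One year is 4 periods at 0.0184 each: (1 + 0.0184)^4 ≈ 1.075656.
EAR = 1.075656 − 1 ≈ 7.56564%.

7.566%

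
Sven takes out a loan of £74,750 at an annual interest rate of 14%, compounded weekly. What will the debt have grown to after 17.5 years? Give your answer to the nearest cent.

£863,381.83

Periodic rate = 14%/52 = 0.00269231; periods = 52·17.5 = 910.
A = 74,750·(1 + 0.14/52)^910 ≈ 74,750·11.5502586514 ≈ 863,381.8342.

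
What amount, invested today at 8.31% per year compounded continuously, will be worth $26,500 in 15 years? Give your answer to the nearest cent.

$7,619.00

P = A·e^(−rt) = 26,500·e^(−1.2465).
e^(−1.2465) ≈ 0.28750932054, so P ≈ 7,618.9970.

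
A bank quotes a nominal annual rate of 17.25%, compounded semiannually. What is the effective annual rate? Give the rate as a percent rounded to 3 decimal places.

17.994%

EAR = (1 + 17.25%/2)^2 − 1 = (1 + 0.08625)^2 − 1.
(1 + 0.08625)^2 ≈ 1.179939, so EAR ≈ 17.99391%.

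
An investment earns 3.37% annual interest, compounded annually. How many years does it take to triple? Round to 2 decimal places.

(1 + 0.0337)^t = 3.
t = ln 3 / ln(1 + 0.0337) ≈ 1.0986/0.0331446 ≈ 33.1460.

33.15 years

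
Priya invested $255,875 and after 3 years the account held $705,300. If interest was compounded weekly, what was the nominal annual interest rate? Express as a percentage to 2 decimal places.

The 156-period growth factor is 705,300/255,875 = 2.75642.
r/52 = 2.75642^(1/156) − 1 ≈ 0.00652075, so r ≈ 52·0.00652075 = 33.90788%.

33.91%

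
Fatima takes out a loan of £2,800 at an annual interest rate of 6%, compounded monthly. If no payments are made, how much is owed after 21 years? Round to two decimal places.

Periodic rate = 6%/12 = 0.005; periods = 12·21 = 252.
A = 2,800·(1 + 0.005)^252 ≈ 2,800·3.514370645 ≈ 9,840.2378.

£9,840.24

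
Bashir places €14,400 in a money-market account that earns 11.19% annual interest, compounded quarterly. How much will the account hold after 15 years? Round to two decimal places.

Periodic rate = 11.19%/4 = 0.027975; periods = 4·15 = 60.
A = 14,400·(1 + 0.027975)^60 ≈ 14,400·5.2354398419 ≈ 75,390.3337.

€75,390.33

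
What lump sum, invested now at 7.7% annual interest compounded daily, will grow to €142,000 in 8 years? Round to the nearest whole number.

Periodic rate = 7.7%/365 = 0.000210959; 2920 periods.
P = 142,000/(1 + 0.077/365)^2920 ≈ 142,000/1.8513868998 ≈ 76,699.2572.

€76,699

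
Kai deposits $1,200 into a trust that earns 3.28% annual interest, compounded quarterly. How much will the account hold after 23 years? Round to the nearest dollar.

Growth factor = (1 + 0.0082)^92 ≈ 2.119804283.
A ≈ 1,200 × 2.119804283 ≈ 2,543.7651.

$2,544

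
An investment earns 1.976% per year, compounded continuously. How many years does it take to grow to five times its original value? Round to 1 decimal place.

81.4 years

e^(0.01976t) = 5, so 0.01976t = ln 5 ≈ 1.6094.
t ≈ 1.6094/0.01976 ≈ 81.4493.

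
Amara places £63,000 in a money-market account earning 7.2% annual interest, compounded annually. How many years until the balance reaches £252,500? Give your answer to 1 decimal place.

(1 + 0.072)^t = 252,500/63,000 = 4.0079.
t·ln(1 + 0.072) = ln(4.0079); t = 1.3883/0.0695261 ≈ 19.9677.

20.0 years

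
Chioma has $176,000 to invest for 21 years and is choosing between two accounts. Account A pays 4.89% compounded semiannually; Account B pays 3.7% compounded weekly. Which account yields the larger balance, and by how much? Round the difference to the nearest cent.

Account A growth factor: (1 + 0.02445)^42 ≈ 2.75811395049; balance ≈ 485,428.0553.
Account B growth factor: (1 + 0.037/52)^1092 ≈ 2.1743367997; balance ≈ 382,683.2767.
Account A is larger by 102,744.7785.

Account A, by $102,744.78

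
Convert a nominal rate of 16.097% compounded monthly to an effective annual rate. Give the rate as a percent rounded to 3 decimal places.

One year is 12 periods at 0.0134142 each: (1 + 0.0134142)^12 ≈ 1.173393.
EAR = 1.173393 − 1 ≈ 17.33934%.

17.339%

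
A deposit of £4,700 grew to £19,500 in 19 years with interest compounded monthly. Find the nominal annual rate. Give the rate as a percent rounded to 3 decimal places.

The 228-period growth factor is 19,500/4,700 = 4.14894.
r/12 = 4.14894^(1/228) − 1 ≈ 0.00626009, so r ≈ 12·0.00626009 = 7.51211%.

7.512%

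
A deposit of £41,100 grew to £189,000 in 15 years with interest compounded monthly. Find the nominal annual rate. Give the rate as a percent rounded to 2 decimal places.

(1 + r/12)^180 = 189,000/41,100 = 4.59854.
1 + r/12 = 4.59854^(1/180) ≈ 1.008512, so r/12 ≈ 0.00851235.
r ≈ 12·0.00851235 = 10.21482%.

10.21%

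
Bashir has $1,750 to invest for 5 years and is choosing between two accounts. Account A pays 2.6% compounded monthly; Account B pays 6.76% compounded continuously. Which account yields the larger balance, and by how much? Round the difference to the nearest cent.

Account A growth factor: (1 + 0.026/12)^60 ≈ 1.138668241; balance ≈ 1,992.6694.
Account B growth factor: e^(0.0676·5) = e^0.338 ≈ 1.402140503; balance ≈ 2,453.7459.
Account B is larger by 461.0765.

Account B, by $461.08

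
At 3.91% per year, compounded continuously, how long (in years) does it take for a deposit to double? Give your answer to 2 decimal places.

17.73 years

e^(0.0391t) = 2, so 0.0391t = ln 2 ≈ 0.69315.
t ≈ 0.69315/0.0391 ≈ 17.7275.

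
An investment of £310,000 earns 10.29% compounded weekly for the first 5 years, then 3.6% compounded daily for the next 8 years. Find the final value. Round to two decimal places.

£691,283.29

Phase 1: 310,000·(1 + 0.1029/52)^260 ≈ 518,305.0196.
Phase 2: 518,305.0196·(1 + 0.036/365)^2920 ≈ 691,283.2881.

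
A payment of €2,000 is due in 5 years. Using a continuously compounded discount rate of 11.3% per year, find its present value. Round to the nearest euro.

€1,137

P = A·e^(−rt) = 2,000·e^(−0.565).
e^(−0.565) ≈ 0.5683601468, so P ≈ 1,136.7203.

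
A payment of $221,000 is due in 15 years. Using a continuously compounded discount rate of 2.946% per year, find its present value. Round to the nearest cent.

$142,061.87

P = A·e^(−rt) = 221,000·e^(−0.4419).
e^(−0.4419) ≈ 0.642813913633, so P ≈ 142,061.8749.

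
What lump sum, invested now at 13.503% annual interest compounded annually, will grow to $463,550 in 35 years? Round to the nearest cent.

Annual rate = 13.503% = 0.13503; 35 periods.
P = 463,550/(1 + 0.13503)^35 ≈ 463,550/84.1893038547 ≈ 5,506.0439.

$5,506.04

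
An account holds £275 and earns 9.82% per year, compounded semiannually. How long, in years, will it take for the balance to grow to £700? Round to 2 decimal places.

We need (1 + 0.0491)^(2t) = 2.5455, so 2t = ln 2.5455 / ln 1.0491 ≈ 19.4921.
t ≈ 19.4921/2 = 9.7461 years.

9.75 years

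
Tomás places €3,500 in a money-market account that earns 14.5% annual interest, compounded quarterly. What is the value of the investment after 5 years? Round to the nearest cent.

Growth factor = (1 + 0.03625)^20 ≈ 2.038406855.
A ≈ 3,500 × 2.038406855 ≈ 7,134.4240.

€7,134.42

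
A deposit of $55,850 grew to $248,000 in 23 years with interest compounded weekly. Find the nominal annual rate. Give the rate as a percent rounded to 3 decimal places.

6.486%

(1 + r/52)^1196 = 248,000/55,850 = 4.44047.
1 + r/52 = 4.44047^(1/1196) ≈ 1.001247, so r/52 ≈ 0.00124723.
r ≈ 52·0.00124723 = 6.48560%.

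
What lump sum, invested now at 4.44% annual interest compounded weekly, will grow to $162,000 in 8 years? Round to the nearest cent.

$113,584.60

Growth factor = (1 + 0.0444/52)^416 ≈ 1.42624974469.
P = 162,000/1.42624974469 ≈ 113,584.5953.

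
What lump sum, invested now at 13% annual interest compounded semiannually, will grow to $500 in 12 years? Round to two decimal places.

Growth factor = (1 + 0.065)^24 ≈ 4.53305081.
P = 500/4.53305081 ≈ 110.3010.

$110.30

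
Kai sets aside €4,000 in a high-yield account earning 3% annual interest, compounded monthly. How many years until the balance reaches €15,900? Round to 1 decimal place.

46.1 years

We need (1 + 0.0025)^(12t) = 3.975, so 12t = ln 3.975 / ln 1.0025 ≈ 552.6996.
t ≈ 552.6996/12 = 46.0583 years.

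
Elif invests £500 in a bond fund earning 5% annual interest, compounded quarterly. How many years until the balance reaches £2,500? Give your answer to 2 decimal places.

32.39 years

(1 + 0.0125)^(4t) = 2,500/500 = 5.
4t·ln(1 + 0.0125) = ln(5); 4t = 1.6094/0.0124225 ≈ 129.5581.
t ≈ 32.3895 years.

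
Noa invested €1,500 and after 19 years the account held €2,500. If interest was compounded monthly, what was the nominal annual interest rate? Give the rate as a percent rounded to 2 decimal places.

(1 + r/12)^228 = 2,500/1,500 = 1.66667.
1 + r/12 = 1.66667^(1/228) ≈ 1.002243, so r/12 ≈ 0.00224297.
r ≈ 12·0.00224297 = 2.69157%.

2.69%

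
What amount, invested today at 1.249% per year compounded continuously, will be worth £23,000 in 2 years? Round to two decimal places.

£22,432.58

P = A·e^(−rt) = 23,000·e^(−0.02498).
e^(−0.02498) ≈ 0.97532941842, so P ≈ 22,432.5766.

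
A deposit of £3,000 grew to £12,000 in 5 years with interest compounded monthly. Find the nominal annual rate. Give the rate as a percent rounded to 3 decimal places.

(1 + r/12)^60 = 12,000/3,000 = 4.
1 + r/12 = 4^(1/60) ≈ 1.023374, so r/12 ≈ 0.0233739.
r ≈ 12·0.0233739 = 28.04867%.

28.049%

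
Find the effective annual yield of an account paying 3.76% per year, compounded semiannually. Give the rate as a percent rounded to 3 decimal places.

One year is 2 periods at 0.0188 each: (1 + 0.0188)^2 ≈ 1.037953.
EAR = 1.037953 − 1 ≈ 3.79534%.

3.795%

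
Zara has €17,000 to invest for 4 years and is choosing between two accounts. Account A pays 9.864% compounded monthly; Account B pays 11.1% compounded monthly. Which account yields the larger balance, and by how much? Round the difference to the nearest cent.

Account B, by €1,265.00

Account A growth factor: (1 + 0.00822)^48 ≈ 1.4813401585; balance ≈ 25,182.7827.
Account B growth factor: (1 + 0.00925)^48 ≈ 1.5557520716; balance ≈ 26,447.7852.
Account B is larger by 1,265.0025.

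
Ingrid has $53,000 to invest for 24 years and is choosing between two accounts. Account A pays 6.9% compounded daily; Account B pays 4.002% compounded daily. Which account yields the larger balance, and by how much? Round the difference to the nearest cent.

A: (1 + 0.069/365)^8760 ≈ 5.23749585425, so 53,000 × 5.23749585425 ≈ 277,587.2803.
B: (1 + 0.04002/365)^8760 ≈ 2.61281281649, so 53,000 × 2.61281281649 ≈ 138,479.0793.
Difference ≈ 139,108.2010 in favor of A.

Account A, by $139,108.20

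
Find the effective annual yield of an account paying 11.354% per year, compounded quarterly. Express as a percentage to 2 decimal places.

EAR = (1 + 11.354%/4)^4 − 1 = (1 + 0.028385)^4 − 1.
(1 + 0.028385)^4 ≈ 1.118466, so EAR ≈ 11.84664%.

11.85%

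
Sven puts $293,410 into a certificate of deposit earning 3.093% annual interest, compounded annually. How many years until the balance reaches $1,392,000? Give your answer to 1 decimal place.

We need (1 + 0.03093)^t = 4.7442, so t = ln 4.7442 / ln 1.03093 ≈ 51.1116.

51.1 years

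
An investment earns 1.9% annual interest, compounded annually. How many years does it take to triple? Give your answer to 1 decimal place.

58.4 years

(1 + 0.019)^t = 3.
t = ln 3 / ln(1 + 0.019) ≈ 1.0986/0.0188218 ≈ 58.3693.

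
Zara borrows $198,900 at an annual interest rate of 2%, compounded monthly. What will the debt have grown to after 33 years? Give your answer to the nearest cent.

Periodic rate = 2%/12 = 0.00166667; periods = 12·33 = 396.
A = 198,900·(1 + 0.02/12)^396 ≈ 198,900·1.93372967145 ≈ 384,618.8317.

$384,618.83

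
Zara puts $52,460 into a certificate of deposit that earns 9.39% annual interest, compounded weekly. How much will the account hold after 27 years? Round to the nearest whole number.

$660,545

Growth factor = (1 + 0.0939/52)^1404 ≈ 12.5913953081.
A ≈ 52,460 × 12.5913953081 ≈ 660,544.5979.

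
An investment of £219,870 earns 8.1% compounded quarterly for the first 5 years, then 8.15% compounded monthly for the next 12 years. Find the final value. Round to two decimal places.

£870,166.18

After 5 years at 8.1%: 219,870 × 1.49324843723 ≈ 328,320.5339.
Then 12 years at 8.15%: 328,320.5339 × 2.65035564362 ≈ 870,166.1799.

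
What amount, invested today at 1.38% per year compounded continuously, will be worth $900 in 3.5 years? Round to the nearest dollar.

$858

P = A·e^(−rt) = 900·e^(−0.0483).
e^(−0.0483) ≈ 0.95284789, so P ≈ 857.5631.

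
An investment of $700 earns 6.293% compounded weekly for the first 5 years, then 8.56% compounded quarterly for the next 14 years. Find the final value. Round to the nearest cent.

Phase 1: 700·(1 + 0.06293/52)^260 ≈ 958.6635.
Phase 2: 958.6635·(1 + 0.0214)^56 ≈ 3,137.8630.

$3,137.86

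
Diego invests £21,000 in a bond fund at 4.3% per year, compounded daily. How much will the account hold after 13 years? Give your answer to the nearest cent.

Periodic rate = 4.3%/365 = 0.000117808; periods = 365·13 = 4745.
A = 21,000·(1 + 0.043/365)^4745 ≈ 21,000·1.7488651208 ≈ 36,726.1675.

£36,726.17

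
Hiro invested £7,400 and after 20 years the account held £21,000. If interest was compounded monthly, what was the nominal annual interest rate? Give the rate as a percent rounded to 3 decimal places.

5.227%

(1 + r/12)^240 = 21,000/7,400 = 2.83784.
1 + r/12 = 2.83784^(1/240) ≈ 1.004355, so r/12 ≈ 0.00435547.
r ≈ 12·0.00435547 = 5.22656%.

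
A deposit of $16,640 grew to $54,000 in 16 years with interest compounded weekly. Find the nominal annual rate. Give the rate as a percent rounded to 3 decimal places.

7.363%

(1 + r/52)^832 = 54,000/16,640 = 3.24519.
1 + r/52 = 3.24519^(1/832) ≈ 1.001416, so r/52 ≈ 0.00141587.
r ≈ 52·0.00141587 = 7.36255%.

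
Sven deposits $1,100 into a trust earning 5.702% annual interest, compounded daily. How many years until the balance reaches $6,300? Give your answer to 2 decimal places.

30.61 years

We need (1 + 0.000156219)^(365t) = 5.7273, so 365t = ln 5.7273 / ln 1.000156 ≈ 11172.6088.
t ≈ 11172.6088/365 = 30.6099 years.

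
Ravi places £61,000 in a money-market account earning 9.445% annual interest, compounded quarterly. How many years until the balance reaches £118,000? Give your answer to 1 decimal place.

7.1 years

(1 + 0.0236125)^(4t) = 118,000/61,000 = 1.9344.
4t·ln(1 + 0.0236125) = ln(1.9344); 4t = 0.65981/0.023338 ≈ 28.2719.
t ≈ 7.0680 years.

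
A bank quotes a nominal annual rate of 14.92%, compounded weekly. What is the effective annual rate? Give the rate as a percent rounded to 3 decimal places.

16.066%

One year is 52 periods at 0.00286923 each: (1 + 0.00286923)^52 ≈ 1.160657.
EAR = 1.160657 − 1 ≈ 16.06572%.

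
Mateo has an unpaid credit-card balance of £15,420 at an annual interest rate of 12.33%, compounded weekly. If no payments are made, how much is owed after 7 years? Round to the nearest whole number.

£36,516

Periodic rate = 12.33%/52 = 0.00237115; periods = 52·7 = 364.
A = 15,420·(1 + 0.1233/52)^364 ≈ 15,420·2.3680772602 ≈ 36,515.7514.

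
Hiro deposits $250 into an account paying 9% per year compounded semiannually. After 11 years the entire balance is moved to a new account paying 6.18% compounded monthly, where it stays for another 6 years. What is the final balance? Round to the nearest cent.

Phase 1: 250·(1 + 0.045)^22 ≈ 658.4130.
Phase 2: 658.4130·(1 + 0.00515)^72 ≈ 953.0629.

$953.06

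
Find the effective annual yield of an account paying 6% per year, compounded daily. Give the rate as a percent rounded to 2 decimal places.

6.18%

One year is 365 periods at 0.000164384 each: (1 + 0.000164384)^365 ≈ 1.061831.
EAR = 1.061831 − 1 ≈ 6.18313%.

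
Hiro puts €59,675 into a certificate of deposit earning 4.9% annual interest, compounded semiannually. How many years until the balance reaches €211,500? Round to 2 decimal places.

(1 + 0.0245)^(2t) = 211,500/59,675 = 3.5442.
2t·ln(1 + 0.0245) = ln(3.5442); 2t = 1.2653/0.0242047 ≈ 52.2755.
t ≈ 26.1377 years.

26.14 years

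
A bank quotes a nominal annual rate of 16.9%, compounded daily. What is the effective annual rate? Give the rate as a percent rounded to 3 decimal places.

18.407%

One year is 365 periods at 0.000463014 each: (1 + 0.000463014)^365 ≈ 1.184074.
EAR = 1.184074 − 1 ≈ 18.40738%.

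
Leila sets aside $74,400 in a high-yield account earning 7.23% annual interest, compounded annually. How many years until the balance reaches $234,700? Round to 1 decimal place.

16.5 years

(1 + 0.0723)^t = 234,700/74,400 = 3.1546.
t·ln(1 + 0.0723) = ln(3.1546); t = 1.1489/0.0698059 ≈ 16.4578.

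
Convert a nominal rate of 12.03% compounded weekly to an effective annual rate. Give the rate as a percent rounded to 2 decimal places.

12.77%

EAR = (1 + 12.03%/52)^52 − 1 = (1 + 0.00231346)^52 − 1.
(1 + 0.00231346)^52 ≈ 1.127678, so EAR ≈ 12.76785%.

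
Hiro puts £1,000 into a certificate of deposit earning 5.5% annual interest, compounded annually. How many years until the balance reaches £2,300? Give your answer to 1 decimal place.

(1 + 0.055)^t = 2,300/1,000 = 2.3.
t·ln(1 + 0.055) = ln(2.3); t = 0.83291/0.0535408 ≈ 15.5565.

15.6 years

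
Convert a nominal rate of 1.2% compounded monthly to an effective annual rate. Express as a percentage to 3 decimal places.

One year is 12 periods at 0.001 each: (1 + 0.001)^12 ≈ 1.012066.
EAR = 1.012066 − 1 ≈ 1.20662%.

1.207%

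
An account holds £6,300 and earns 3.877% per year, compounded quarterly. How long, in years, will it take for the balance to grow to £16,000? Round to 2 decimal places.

We need (1 + 0.0096925)^(4t) = 2.5397, so 4t = ln 2.5397 / ln 1.009693 ≈ 96.6261.
t ≈ 96.6261/4 = 24.1565 years.

24.16 years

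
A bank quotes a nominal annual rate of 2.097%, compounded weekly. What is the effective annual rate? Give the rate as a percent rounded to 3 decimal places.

EAR = (1 + 2.097%/52)^52 − 1 = (1 + 0.000403269)^52 − 1.
(1 + 0.000403269)^52 ≈ 1.021187, so EAR ≈ 2.11871%.

2.119%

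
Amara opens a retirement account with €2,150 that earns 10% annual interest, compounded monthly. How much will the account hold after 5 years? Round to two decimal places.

€3,537.41

Growth factor = (1 + 0.1/12)^60 ≈ 1.645308935.
A ≈ 2,150 × 1.645308935 ≈ 3,537.4142.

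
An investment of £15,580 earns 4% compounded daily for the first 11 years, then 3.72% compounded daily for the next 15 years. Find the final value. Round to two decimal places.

£42,263.99

Phase 1: 15,580·(1 + 0.04/365)^4015 ≈ 24,190.5953.
Phase 2: 24,190.5953·(1 + 0.0372/365)^5475 ≈ 42,263.9932.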